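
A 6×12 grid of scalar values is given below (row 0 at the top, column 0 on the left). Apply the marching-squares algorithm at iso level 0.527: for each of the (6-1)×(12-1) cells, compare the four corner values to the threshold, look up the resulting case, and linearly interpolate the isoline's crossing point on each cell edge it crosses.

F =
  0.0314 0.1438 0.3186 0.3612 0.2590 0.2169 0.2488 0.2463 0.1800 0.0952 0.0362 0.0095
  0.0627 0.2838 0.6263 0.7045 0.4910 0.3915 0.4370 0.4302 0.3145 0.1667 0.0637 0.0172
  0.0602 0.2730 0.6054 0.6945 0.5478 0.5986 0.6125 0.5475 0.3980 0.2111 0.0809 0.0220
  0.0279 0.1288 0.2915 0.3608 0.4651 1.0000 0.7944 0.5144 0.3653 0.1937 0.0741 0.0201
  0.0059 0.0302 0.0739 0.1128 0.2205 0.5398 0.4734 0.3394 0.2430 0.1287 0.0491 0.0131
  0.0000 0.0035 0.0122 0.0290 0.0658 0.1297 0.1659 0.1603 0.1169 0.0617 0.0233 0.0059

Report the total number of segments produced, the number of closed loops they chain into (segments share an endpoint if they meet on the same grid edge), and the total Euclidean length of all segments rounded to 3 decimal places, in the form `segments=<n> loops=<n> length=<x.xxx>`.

segments=20 loops=1 length=15.196

cell (0,1): code 0100 → (0.677,2.000)–(1.000,1.710)
cell (0,2): code 1100 → (0.483,3.000)–(0.677,2.000)
cell (0,3): code 1000 → (1.000,3.831)–(0.483,3.000)
cell (1,1): code 0110 → (1.000,1.710)–(2.000,1.764)
cell (1,3): code 1101 → (1.634,4.000)–(1.000,3.831)
cell (1,4): code 1100 → (1.654,5.000)–(1.634,4.000)
cell (1,5): code 1100 → (1.513,6.000)–(1.654,5.000)
cell (1,6): code 1100 → (1.825,7.000)–(1.513,6.000)
cell (1,7): code 1000 → (2.000,7.137)–(1.825,7.000)
cell (2,1): code 0010 → (2.000,1.764)–(2.250,2.000)
cell (2,2): code 0011 → (2.250,2.000)–(2.502,3.000)
cell (2,3): code 0011 → (2.502,3.000)–(2.252,4.000)
cell (2,4): code 0111 → (2.252,4.000)–(3.000,4.116)
cell (2,6): code 1011 → (3.000,6.955)–(2.619,7.000)
cell (2,7): code 0001 → (2.619,7.000)–(2.000,7.137)
cell (3,4): code 0110 → (3.000,4.116)–(4.000,4.960)
cell (3,5): code 1011 → (4.000,5.193)–(3.833,6.000)
cell (3,6): code 0001 → (3.833,6.000)–(3.000,6.955)
cell (4,4): code 0010 → (4.000,4.960)–(4.031,5.000)
cell (4,5): code 0001 → (4.031,5.000)–(4.000,5.193)
total: 20 segments, chained into 1 closed loop(s), length Σ = 15.195953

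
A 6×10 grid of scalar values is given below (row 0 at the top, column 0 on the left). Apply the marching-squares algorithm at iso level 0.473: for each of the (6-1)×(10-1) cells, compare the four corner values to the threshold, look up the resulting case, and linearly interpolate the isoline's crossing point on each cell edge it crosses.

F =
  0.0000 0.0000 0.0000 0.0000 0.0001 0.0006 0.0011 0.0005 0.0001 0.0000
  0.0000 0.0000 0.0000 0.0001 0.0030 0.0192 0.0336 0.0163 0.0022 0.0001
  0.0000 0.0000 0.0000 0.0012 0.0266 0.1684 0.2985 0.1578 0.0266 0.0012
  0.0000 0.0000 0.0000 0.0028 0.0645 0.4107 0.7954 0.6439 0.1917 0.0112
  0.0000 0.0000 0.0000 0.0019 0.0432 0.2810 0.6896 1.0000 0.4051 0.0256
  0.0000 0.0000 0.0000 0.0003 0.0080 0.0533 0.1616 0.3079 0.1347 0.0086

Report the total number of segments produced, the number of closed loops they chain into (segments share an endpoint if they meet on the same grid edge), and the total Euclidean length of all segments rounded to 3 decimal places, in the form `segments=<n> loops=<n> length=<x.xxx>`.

cell (2,5): code 0100 → (2.351,6.000)–(3.000,5.162)
cell (2,6): code 1100 → (2.648,7.000)–(2.351,6.000)
cell (2,7): code 1000 → (3.000,7.378)–(2.648,7.000)
cell (3,5): code 0110 → (3.000,5.162)–(4.000,5.470)
cell (3,7): code 1001 → (4.000,7.886)–(3.000,7.378)
cell (4,5): code 0010 → (4.000,5.470)–(4.410,6.000)
cell (4,6): code 0011 → (4.410,6.000)–(4.761,7.000)
cell (4,7): code 0001 → (4.761,7.000)–(4.000,7.886)
total: 8 segments, chained into 1 closed loop(s), length Σ = 7.685552

segments=8 loops=1 length=7.686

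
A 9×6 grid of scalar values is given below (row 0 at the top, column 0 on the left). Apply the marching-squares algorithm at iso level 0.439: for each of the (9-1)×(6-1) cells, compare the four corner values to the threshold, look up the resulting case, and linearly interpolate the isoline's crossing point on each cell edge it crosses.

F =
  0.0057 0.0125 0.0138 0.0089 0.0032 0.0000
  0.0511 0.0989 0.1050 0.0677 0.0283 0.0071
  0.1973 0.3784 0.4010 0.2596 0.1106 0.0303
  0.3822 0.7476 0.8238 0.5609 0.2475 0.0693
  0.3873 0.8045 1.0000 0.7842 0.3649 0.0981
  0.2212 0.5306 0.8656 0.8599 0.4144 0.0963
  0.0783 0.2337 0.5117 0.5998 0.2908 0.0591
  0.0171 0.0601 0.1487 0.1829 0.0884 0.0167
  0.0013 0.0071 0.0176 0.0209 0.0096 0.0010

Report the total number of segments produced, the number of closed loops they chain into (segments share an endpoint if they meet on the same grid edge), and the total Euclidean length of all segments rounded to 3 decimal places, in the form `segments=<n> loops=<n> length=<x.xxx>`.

segments=14 loops=1 length=12.647

cell (2,0): code 0100 → (2.164,1.000)–(3.000,0.155)
cell (2,1): code 1100 → (2.090,2.000)–(2.164,1.000)
cell (2,2): code 1100 → (2.595,3.000)–(2.090,2.000)
cell (2,3): code 1000 → (3.000,3.389)–(2.595,3.000)
cell (3,0): code 0110 → (3.000,0.155)–(4.000,0.124)
cell (3,3): code 1001 → (4.000,3.823)–(3.000,3.389)
cell (4,0): code 0110 → (4.000,0.124)–(5.000,0.704)
cell (4,3): code 1001 → (5.000,3.945)–(4.000,3.823)
cell (5,0): code 0010 → (5.000,0.704)–(5.309,1.000)
cell (5,1): code 0111 → (5.309,1.000)–(6.000,1.738)
cell (5,3): code 1001 → (6.000,3.520)–(5.000,3.945)
cell (6,1): code 0010 → (6.000,1.738)–(6.200,2.000)
cell (6,2): code 0011 → (6.200,2.000)–(6.386,3.000)
cell (6,3): code 0001 → (6.386,3.000)–(6.000,3.520)
total: 14 segments, chained into 1 closed loop(s), length Σ = 12.646674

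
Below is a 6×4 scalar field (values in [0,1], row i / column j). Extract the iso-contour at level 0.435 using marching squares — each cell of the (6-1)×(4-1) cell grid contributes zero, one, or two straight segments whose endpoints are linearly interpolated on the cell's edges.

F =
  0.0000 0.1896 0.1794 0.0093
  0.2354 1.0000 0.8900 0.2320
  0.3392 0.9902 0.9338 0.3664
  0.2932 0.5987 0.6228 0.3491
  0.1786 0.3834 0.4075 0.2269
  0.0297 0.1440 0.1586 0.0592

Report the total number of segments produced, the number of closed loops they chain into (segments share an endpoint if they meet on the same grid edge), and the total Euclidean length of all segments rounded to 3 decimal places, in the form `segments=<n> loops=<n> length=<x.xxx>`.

segments=10 loops=1 length=10.098

cell (0,0): code 0100 → (0.303,1.000)–(1.000,0.261)
cell (0,1): code 1100 → (0.360,2.000)–(0.303,1.000)
cell (0,2): code 1000 → (1.000,2.691)–(0.360,2.000)
cell (1,0): code 0110 → (1.000,0.261)–(2.000,0.147)
cell (1,2): code 1001 → (2.000,2.879)–(1.000,2.691)
cell (2,0): code 0110 → (2.000,0.147)–(3.000,0.464)
cell (2,2): code 1001 → (3.000,2.686)–(2.000,2.879)
cell (3,0): code 0010 → (3.000,0.464)–(3.760,1.000)
cell (3,1): code 0011 → (3.760,1.000)–(3.872,2.000)
cell (3,2): code 0001 → (3.872,2.000)–(3.000,2.686)
total: 10 segments, chained into 1 closed loop(s), length Σ = 10.097588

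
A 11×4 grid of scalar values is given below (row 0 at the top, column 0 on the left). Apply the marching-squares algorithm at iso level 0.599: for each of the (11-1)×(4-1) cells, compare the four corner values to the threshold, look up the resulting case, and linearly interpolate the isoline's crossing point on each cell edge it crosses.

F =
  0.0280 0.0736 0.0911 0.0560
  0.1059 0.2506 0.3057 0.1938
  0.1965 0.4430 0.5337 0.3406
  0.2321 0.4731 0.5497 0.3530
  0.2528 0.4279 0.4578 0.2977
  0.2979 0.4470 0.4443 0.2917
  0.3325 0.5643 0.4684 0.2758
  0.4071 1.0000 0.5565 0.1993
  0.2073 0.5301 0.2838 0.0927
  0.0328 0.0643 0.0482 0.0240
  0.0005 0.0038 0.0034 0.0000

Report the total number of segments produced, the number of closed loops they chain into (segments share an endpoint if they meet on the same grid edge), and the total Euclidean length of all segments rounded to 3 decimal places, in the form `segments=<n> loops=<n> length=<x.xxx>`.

cell (6,0): code 0100 → (6.080,1.000)–(7.000,0.324)
cell (6,1): code 1000 → (7.000,1.904)–(6.080,1.000)
cell (7,0): code 0010 → (7.000,0.324)–(7.853,1.000)
cell (7,1): code 0001 → (7.853,1.000)–(7.000,1.904)
total: 4 segments, chained into 1 closed loop(s), length Σ = 4.764509

segments=4 loops=1 length=4.765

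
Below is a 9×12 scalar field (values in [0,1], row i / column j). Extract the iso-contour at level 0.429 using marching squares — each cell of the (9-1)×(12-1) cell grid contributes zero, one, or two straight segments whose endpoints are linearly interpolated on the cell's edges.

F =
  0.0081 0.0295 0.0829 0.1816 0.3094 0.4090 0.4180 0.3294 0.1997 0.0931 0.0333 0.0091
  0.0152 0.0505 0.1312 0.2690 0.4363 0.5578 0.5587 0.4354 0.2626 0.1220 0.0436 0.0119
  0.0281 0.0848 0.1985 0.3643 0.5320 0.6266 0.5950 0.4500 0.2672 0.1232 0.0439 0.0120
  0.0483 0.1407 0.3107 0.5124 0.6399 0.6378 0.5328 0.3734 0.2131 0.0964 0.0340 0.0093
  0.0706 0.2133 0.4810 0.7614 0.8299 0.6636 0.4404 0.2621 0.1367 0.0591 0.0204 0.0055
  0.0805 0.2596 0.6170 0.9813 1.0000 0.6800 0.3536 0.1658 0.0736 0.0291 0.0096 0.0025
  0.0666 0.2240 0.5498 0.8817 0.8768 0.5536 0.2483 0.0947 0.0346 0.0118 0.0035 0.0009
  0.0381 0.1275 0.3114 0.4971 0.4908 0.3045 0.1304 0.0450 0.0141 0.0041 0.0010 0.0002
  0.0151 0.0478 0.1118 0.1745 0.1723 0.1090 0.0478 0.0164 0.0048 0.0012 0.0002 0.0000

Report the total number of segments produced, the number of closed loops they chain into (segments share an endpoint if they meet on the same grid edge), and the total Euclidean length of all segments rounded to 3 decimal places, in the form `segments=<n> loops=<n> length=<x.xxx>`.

cell (0,3): code 0100 → (0.942,4.000)–(1.000,3.956)
cell (0,4): code 1100 → (0.134,5.000)–(0.942,4.000)
cell (0,5): code 1100 → (0.078,6.000)–(0.134,5.000)
cell (0,6): code 1100 → (0.940,7.000)–(0.078,6.000)
cell (0,7): code 1000 → (1.000,7.037)–(0.940,7.000)
cell (1,3): code 0110 → (1.000,3.956)–(2.000,3.386)
cell (1,7): code 1001 → (2.000,7.115)–(1.000,7.037)
cell (2,2): code 0100 → (2.437,3.000)–(3.000,2.587)
cell (2,3): code 1110 → (2.000,3.386)–(2.437,3.000)
cell (2,6): code 1011 → (3.000,6.651)–(2.274,7.000)
cell (2,7): code 0001 → (2.274,7.000)–(2.000,7.115)
cell (3,1): code 0100 → (3.695,2.000)–(4.000,1.806)
cell (3,2): code 1110 → (3.000,2.587)–(3.695,2.000)
cell (3,6): code 1001 → (4.000,6.064)–(3.000,6.651)
cell (4,1): code 0110 → (4.000,1.806)–(5.000,1.474)
cell (4,5): code 1011 → (5.000,5.769)–(4.131,6.000)
cell (4,6): code 0001 → (4.131,6.000)–(4.000,6.064)
cell (5,1): code 0110 → (5.000,1.474)–(6.000,1.629)
cell (5,5): code 1001 → (6.000,5.408)–(5.000,5.769)
cell (6,1): code 0010 → (6.000,1.629)–(6.507,2.000)
cell (6,2): code 0111 → (6.507,2.000)–(7.000,2.633)
cell (6,4): code 1011 → (7.000,4.332)–(6.500,5.000)
cell (6,5): code 0001 → (6.500,5.000)–(6.000,5.408)
cell (7,2): code 0010 → (7.000,2.633)–(7.211,3.000)
cell (7,3): code 0011 → (7.211,3.000)–(7.194,4.000)
cell (7,4): code 0001 → (7.194,4.000)–(7.000,4.332)
total: 26 segments, chained into 1 closed loop(s), length Σ = 19.611173

segments=26 loops=1 length=19.611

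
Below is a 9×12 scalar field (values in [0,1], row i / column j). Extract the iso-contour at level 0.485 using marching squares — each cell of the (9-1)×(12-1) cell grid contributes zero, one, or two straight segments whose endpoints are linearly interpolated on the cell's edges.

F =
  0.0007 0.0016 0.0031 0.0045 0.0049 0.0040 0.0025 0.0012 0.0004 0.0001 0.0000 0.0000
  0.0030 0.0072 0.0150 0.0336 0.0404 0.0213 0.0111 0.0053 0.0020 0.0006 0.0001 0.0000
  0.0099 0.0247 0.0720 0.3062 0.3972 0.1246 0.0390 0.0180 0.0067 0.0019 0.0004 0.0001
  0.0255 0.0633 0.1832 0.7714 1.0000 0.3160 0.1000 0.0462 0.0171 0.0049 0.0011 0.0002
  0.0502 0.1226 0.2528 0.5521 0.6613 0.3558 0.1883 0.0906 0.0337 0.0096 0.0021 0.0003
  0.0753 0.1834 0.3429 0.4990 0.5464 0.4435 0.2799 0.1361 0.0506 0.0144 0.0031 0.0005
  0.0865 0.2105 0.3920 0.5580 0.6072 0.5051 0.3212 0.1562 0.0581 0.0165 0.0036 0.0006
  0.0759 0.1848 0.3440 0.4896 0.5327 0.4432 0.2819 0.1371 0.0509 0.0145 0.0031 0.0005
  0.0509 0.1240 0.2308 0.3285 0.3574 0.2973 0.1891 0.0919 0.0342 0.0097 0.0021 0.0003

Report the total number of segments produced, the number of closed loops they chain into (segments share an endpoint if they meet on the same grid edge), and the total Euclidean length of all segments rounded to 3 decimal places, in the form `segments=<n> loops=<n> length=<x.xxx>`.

cell (2,2): code 0100 → (2.384,3.000)–(3.000,2.513)
cell (2,3): code 1100 → (2.146,4.000)–(2.384,3.000)
cell (2,4): code 1000 → (3.000,4.753)–(2.146,4.000)
cell (3,2): code 0110 → (3.000,2.513)–(4.000,2.776)
cell (3,4): code 1001 → (4.000,4.577)–(3.000,4.753)
cell (4,2): code 0110 → (4.000,2.776)–(5.000,2.910)
cell (4,4): code 1001 → (5.000,4.597)–(4.000,4.577)
cell (5,2): code 0110 → (5.000,2.910)–(6.000,2.560)
cell (5,4): code 1101 → (5.674,5.000)–(5.000,4.597)
cell (5,5): code 1000 → (6.000,5.109)–(5.674,5.000)
cell (6,2): code 0110 → (6.000,2.560)–(7.000,2.968)
cell (6,4): code 1011 → (7.000,4.533)–(6.325,5.000)
cell (6,5): code 0001 → (6.325,5.000)–(6.000,5.109)
cell (7,2): code 0010 → (7.000,2.968)–(7.029,3.000)
cell (7,3): code 0011 → (7.029,3.000)–(7.272,4.000)
cell (7,4): code 0001 → (7.272,4.000)–(7.000,4.533)
total: 16 segments, chained into 1 closed loop(s), length Σ = 13.113066

segments=16 loops=1 length=13.113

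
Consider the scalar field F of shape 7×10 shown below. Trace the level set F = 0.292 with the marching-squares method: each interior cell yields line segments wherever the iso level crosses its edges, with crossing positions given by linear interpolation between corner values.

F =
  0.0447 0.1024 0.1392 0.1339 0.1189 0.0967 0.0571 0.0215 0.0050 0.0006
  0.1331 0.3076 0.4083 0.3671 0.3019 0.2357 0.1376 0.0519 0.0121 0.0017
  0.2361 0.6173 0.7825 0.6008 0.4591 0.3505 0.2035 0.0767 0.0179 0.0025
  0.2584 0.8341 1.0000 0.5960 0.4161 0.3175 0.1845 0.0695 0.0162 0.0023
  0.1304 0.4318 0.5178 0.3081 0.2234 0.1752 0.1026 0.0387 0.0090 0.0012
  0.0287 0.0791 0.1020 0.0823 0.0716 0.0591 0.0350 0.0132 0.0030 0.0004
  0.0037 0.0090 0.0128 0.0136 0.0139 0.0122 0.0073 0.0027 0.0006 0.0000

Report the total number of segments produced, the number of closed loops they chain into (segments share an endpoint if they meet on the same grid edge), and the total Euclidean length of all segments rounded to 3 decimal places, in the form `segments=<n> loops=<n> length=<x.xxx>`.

segments=18 loops=1 length=14.579

cell (0,0): code 0100 → (0.924,1.000)–(1.000,0.911)
cell (0,1): code 1100 → (0.568,2.000)–(0.924,1.000)
cell (0,2): code 1100 → (0.678,3.000)–(0.568,2.000)
cell (0,3): code 1100 → (0.946,4.000)–(0.678,3.000)
cell (0,4): code 1000 → (1.000,4.150)–(0.946,4.000)
cell (1,0): code 0110 → (1.000,0.911)–(2.000,0.147)
cell (1,4): code 1101 → (1.490,5.000)–(1.000,4.150)
cell (1,5): code 1000 → (2.000,5.398)–(1.490,5.000)
cell (2,0): code 0110 → (2.000,0.147)–(3.000,0.058)
cell (2,5): code 1001 → (3.000,5.192)–(2.000,5.398)
cell (3,0): code 0110 → (3.000,0.058)–(4.000,0.536)
cell (3,3): code 1011 → (4.000,3.190)–(3.644,4.000)
cell (3,4): code 0011 → (3.644,4.000)–(3.179,5.000)
cell (3,5): code 0001 → (3.179,5.000)–(3.000,5.192)
cell (4,0): code 0010 → (4.000,0.536)–(4.396,1.000)
cell (4,1): code 0011 → (4.396,1.000)–(4.543,2.000)
cell (4,2): code 0011 → (4.543,2.000)–(4.071,3.000)
cell (4,3): code 0001 → (4.071,3.000)–(4.000,3.190)
total: 18 segments, chained into 1 closed loop(s), length Σ = 14.578578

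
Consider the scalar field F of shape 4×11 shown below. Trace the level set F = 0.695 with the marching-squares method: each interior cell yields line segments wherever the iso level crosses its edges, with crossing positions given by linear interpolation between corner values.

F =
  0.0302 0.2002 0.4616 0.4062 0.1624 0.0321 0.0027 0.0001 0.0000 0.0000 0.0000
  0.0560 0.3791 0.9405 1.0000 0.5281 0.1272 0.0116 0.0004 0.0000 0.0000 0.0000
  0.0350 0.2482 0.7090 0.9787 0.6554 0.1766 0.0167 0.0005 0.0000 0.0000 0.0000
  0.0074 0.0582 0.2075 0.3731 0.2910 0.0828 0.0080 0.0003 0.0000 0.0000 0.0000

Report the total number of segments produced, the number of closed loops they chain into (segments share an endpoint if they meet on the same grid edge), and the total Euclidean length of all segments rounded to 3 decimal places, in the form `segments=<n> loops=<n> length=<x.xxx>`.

cell (0,1): code 0100 → (0.487,2.000)–(1.000,1.563)
cell (0,2): code 1100 → (0.486,3.000)–(0.487,2.000)
cell (0,3): code 1000 → (1.000,3.646)–(0.486,3.000)
cell (1,1): code 0110 → (1.000,1.563)–(2.000,1.970)
cell (1,3): code 1001 → (2.000,3.878)–(1.000,3.646)
cell (2,1): code 0010 → (2.000,1.970)–(2.028,2.000)
cell (2,2): code 0011 → (2.028,2.000)–(2.468,3.000)
cell (2,3): code 0001 → (2.468,3.000)–(2.000,3.878)
total: 8 segments, chained into 1 closed loop(s), length Σ = 6.734106

segments=8 loops=1 length=6.734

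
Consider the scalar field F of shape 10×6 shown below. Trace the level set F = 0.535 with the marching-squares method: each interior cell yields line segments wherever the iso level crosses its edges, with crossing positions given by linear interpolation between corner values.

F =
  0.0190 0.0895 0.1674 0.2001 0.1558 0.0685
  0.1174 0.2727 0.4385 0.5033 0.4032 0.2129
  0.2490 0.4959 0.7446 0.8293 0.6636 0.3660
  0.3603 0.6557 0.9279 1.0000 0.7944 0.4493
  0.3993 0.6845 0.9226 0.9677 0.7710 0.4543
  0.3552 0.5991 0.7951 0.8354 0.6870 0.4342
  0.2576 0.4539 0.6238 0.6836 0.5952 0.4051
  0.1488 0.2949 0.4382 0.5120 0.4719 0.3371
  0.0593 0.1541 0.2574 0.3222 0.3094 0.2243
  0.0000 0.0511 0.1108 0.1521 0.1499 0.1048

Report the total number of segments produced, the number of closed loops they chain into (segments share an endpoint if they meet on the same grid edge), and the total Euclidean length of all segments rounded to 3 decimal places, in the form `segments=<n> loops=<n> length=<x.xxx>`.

segments=18 loops=1 length=15.816

cell (1,1): code 0100 → (1.315,2.000)–(2.000,1.157)
cell (1,2): code 1100 → (1.097,3.000)–(1.315,2.000)
cell (1,3): code 1100 → (1.506,4.000)–(1.097,3.000)
cell (1,4): code 1000 → (2.000,4.432)–(1.506,4.000)
cell (2,0): code 0100 → (2.245,1.000)–(3.000,0.591)
cell (2,1): code 1110 → (2.000,1.157)–(2.245,1.000)
cell (2,4): code 1001 → (3.000,4.752)–(2.000,4.432)
cell (3,0): code 0110 → (3.000,0.591)–(4.000,0.476)
cell (3,4): code 1001 → (4.000,4.745)–(3.000,4.752)
cell (4,0): code 0110 → (4.000,0.476)–(5.000,0.737)
cell (4,4): code 1001 → (5.000,4.601)–(4.000,4.745)
cell (5,0): code 0010 → (5.000,0.737)–(5.441,1.000)
cell (5,1): code 0111 → (5.441,1.000)–(6.000,1.477)
cell (5,4): code 1001 → (6.000,4.317)–(5.000,4.601)
cell (6,1): code 0010 → (6.000,1.477)–(6.478,2.000)
cell (6,2): code 0011 → (6.478,2.000)–(6.866,3.000)
cell (6,3): code 0011 → (6.866,3.000)–(6.488,4.000)
cell (6,4): code 0001 → (6.488,4.000)–(6.000,4.317)
total: 18 segments, chained into 1 closed loop(s), length Σ = 15.816103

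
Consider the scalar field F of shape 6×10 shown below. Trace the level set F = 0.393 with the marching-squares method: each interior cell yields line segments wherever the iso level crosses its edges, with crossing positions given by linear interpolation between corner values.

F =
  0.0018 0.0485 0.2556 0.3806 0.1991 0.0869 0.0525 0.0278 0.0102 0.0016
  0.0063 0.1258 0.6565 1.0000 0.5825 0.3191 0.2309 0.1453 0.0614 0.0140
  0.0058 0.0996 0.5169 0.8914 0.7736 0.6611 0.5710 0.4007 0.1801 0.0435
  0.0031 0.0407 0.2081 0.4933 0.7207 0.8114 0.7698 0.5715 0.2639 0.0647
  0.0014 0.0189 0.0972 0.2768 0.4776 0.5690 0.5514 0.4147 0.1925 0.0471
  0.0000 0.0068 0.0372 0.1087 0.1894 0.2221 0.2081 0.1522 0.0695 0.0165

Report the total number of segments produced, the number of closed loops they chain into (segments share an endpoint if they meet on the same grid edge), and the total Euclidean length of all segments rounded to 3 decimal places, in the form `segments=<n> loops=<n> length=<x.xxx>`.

segments=20 loops=1 length=16.164

cell (0,1): code 0100 → (0.343,2.000)–(1.000,1.503)
cell (0,2): code 1100 → (0.020,3.000)–(0.343,2.000)
cell (0,3): code 1100 → (0.506,4.000)–(0.020,3.000)
cell (0,4): code 1000 → (1.000,4.719)–(0.506,4.000)
cell (1,1): code 0110 → (1.000,1.503)–(2.000,1.703)
cell (1,4): code 1101 → (1.216,5.000)–(1.000,4.719)
cell (1,5): code 1100 → (1.477,6.000)–(1.216,5.000)
cell (1,6): code 1100 → (1.970,7.000)–(1.477,6.000)
cell (1,7): code 1000 → (2.000,7.035)–(1.970,7.000)
cell (2,1): code 0010 → (2.000,1.703)–(2.401,2.000)
cell (2,2): code 0111 → (2.401,2.000)–(3.000,2.648)
cell (2,7): code 1001 → (3.000,7.580)–(2.000,7.035)
cell (3,2): code 0010 → (3.000,2.648)–(3.463,3.000)
cell (3,3): code 0111 → (3.463,3.000)–(4.000,3.579)
cell (3,7): code 1001 → (4.000,7.098)–(3.000,7.580)
cell (4,3): code 0010 → (4.000,3.579)–(4.294,4.000)
cell (4,4): code 0011 → (4.294,4.000)–(4.507,5.000)
cell (4,5): code 0011 → (4.507,5.000)–(4.461,6.000)
cell (4,6): code 0011 → (4.461,6.000)–(4.083,7.000)
cell (4,7): code 0001 → (4.083,7.000)–(4.000,7.098)
total: 20 segments, chained into 1 closed loop(s), length Σ = 16.163901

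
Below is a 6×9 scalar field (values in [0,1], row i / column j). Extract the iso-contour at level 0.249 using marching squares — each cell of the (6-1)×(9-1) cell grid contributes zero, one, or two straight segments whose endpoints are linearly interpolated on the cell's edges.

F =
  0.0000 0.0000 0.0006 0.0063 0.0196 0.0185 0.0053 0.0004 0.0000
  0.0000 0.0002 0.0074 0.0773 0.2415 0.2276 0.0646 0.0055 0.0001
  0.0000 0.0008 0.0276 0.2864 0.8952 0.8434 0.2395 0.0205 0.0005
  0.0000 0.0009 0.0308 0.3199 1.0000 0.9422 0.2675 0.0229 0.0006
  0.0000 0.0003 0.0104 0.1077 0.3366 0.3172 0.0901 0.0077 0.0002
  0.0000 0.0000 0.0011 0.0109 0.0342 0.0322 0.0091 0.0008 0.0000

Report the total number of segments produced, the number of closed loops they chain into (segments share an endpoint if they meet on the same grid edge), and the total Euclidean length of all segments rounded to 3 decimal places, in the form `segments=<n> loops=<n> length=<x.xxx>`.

cell (1,2): code 0100 → (1.821,3.000)–(2.000,2.855)
cell (1,3): code 1100 → (1.011,4.000)–(1.821,3.000)
cell (1,4): code 1100 → (1.035,5.000)–(1.011,4.000)
cell (1,5): code 1000 → (2.000,5.984)–(1.035,5.000)
cell (2,2): code 0110 → (2.000,2.855)–(3.000,2.755)
cell (2,5): code 1101 → (2.339,6.000)–(2.000,5.984)
cell (2,6): code 1000 → (3.000,6.076)–(2.339,6.000)
cell (3,2): code 0010 → (3.000,2.755)–(3.334,3.000)
cell (3,3): code 0111 → (3.334,3.000)–(4.000,3.617)
cell (3,5): code 1011 → (4.000,5.300)–(3.104,6.000)
cell (3,6): code 0001 → (3.104,6.000)–(3.000,6.076)
cell (4,3): code 0010 → (4.000,3.617)–(4.290,4.000)
cell (4,4): code 0011 → (4.290,4.000)–(4.239,5.000)
cell (4,5): code 0001 → (4.239,5.000)–(4.000,5.300)
total: 14 segments, chained into 1 closed loop(s), length Σ = 10.358349

segments=14 loops=1 length=10.358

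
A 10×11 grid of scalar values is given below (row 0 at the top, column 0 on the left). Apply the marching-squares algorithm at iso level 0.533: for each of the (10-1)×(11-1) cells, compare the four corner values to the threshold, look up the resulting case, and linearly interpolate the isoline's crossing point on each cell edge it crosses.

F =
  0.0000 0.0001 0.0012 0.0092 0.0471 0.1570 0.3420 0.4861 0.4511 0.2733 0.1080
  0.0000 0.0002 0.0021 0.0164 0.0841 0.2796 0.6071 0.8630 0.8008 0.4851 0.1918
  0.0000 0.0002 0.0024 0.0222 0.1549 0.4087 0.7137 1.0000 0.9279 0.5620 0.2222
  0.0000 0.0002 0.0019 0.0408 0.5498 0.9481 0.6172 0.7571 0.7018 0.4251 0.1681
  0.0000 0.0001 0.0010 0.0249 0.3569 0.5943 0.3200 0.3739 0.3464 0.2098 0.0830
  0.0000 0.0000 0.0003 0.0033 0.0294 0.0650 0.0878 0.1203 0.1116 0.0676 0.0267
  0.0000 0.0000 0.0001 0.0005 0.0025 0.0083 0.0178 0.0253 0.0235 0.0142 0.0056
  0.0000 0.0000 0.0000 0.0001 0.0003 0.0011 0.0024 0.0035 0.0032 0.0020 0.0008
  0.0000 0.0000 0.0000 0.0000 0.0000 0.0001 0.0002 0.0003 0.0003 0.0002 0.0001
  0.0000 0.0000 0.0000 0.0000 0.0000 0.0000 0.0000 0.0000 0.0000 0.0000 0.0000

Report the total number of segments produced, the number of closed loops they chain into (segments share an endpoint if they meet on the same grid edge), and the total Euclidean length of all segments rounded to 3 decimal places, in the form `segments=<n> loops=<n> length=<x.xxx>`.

cell (0,5): code 0100 → (0.720,6.000)–(1.000,5.774)
cell (0,6): code 1100 → (0.124,7.000)–(0.720,6.000)
cell (0,7): code 1100 → (0.234,8.000)–(0.124,7.000)
cell (0,8): code 1000 → (1.000,8.848)–(0.234,8.000)
cell (1,5): code 0110 → (1.000,5.774)–(2.000,5.408)
cell (1,8): code 1101 → (1.623,9.000)–(1.000,8.848)
cell (1,9): code 1000 → (2.000,9.085)–(1.623,9.000)
cell (2,3): code 0100 → (2.957,4.000)–(3.000,3.967)
cell (2,4): code 1100 → (2.230,5.000)–(2.957,4.000)
cell (2,5): code 1110 → (2.000,5.408)–(2.230,5.000)
cell (2,8): code 1011 → (3.000,8.610)–(2.212,9.000)
cell (2,9): code 0001 → (2.212,9.000)–(2.000,9.085)
cell (3,3): code 0010 → (3.000,3.967)–(3.087,4.000)
cell (3,4): code 0111 → (3.087,4.000)–(4.000,4.742)
cell (3,5): code 1011 → (4.000,5.223)–(3.283,6.000)
cell (3,6): code 0011 → (3.283,6.000)–(3.585,7.000)
cell (3,7): code 0011 → (3.585,7.000)–(3.475,8.000)
cell (3,8): code 0001 → (3.475,8.000)–(3.000,8.610)
cell (4,4): code 0010 → (4.000,4.742)–(4.116,5.000)
cell (4,5): code 0001 → (4.116,5.000)–(4.000,5.223)
total: 20 segments, chained into 1 closed loop(s), length Σ = 14.315841

segments=20 loops=1 length=14.316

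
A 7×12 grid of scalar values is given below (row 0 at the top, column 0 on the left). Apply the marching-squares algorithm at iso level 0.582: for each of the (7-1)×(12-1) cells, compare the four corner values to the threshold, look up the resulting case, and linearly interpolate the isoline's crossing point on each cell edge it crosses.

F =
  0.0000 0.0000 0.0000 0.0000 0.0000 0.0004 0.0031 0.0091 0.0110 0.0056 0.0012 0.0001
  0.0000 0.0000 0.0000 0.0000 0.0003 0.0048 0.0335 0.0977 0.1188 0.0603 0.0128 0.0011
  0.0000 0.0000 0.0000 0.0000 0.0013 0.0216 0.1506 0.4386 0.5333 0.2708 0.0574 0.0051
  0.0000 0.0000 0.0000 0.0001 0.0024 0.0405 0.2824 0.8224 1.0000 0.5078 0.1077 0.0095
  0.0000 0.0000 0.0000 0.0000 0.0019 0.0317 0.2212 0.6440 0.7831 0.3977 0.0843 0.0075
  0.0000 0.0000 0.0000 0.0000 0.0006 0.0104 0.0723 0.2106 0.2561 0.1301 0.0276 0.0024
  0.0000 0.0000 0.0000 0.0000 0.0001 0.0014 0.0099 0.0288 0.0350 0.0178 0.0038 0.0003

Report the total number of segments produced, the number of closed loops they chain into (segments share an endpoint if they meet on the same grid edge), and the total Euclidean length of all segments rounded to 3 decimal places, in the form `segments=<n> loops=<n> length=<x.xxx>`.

cell (2,6): code 0100 → (2.374,7.000)–(3.000,6.555)
cell (2,7): code 1100 → (2.104,8.000)–(2.374,7.000)
cell (2,8): code 1000 → (3.000,8.849)–(2.104,8.000)
cell (3,6): code 0110 → (3.000,6.555)–(4.000,6.853)
cell (3,8): code 1001 → (4.000,8.522)–(3.000,8.849)
cell (4,6): code 0010 → (4.000,6.853)–(4.143,7.000)
cell (4,7): code 0011 → (4.143,7.000)–(4.382,8.000)
cell (4,8): code 0001 → (4.382,8.000)–(4.000,8.522)
total: 8 segments, chained into 1 closed loop(s), length Σ = 7.013565

segments=8 loops=1 length=7.014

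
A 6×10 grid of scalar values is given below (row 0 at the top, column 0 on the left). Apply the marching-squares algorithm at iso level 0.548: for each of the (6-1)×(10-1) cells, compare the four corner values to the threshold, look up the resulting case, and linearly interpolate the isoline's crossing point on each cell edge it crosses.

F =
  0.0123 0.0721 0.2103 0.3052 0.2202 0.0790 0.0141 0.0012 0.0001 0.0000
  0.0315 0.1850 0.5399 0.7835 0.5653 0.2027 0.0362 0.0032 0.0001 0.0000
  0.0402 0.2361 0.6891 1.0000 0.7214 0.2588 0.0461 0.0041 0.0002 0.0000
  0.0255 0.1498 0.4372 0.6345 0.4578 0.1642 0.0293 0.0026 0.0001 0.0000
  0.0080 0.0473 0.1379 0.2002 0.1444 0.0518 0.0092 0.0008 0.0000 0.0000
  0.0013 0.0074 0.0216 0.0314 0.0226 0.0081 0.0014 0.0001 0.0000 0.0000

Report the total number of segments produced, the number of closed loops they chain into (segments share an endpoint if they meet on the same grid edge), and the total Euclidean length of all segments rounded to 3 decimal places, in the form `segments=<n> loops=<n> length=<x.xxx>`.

cell (0,2): code 0100 → (0.508,3.000)–(1.000,2.033)
cell (0,3): code 1100 → (0.950,4.000)–(0.508,3.000)
cell (0,4): code 1000 → (1.000,4.048)–(0.950,4.000)
cell (1,1): code 0100 → (1.054,2.000)–(2.000,1.689)
cell (1,2): code 1110 → (1.000,2.033)–(1.054,2.000)
cell (1,4): code 1001 → (2.000,4.375)–(1.000,4.048)
cell (2,1): code 0010 → (2.000,1.689)–(2.560,2.000)
cell (2,2): code 0111 → (2.560,2.000)–(3.000,2.562)
cell (2,3): code 1011 → (3.000,3.490)–(2.658,4.000)
cell (2,4): code 0001 → (2.658,4.000)–(2.000,4.375)
cell (3,2): code 0010 → (3.000,2.562)–(3.199,3.000)
cell (3,3): code 0001 → (3.199,3.000)–(3.000,3.490)
total: 12 segments, chained into 1 closed loop(s), length Σ = 8.094990

segments=12 loops=1 length=8.095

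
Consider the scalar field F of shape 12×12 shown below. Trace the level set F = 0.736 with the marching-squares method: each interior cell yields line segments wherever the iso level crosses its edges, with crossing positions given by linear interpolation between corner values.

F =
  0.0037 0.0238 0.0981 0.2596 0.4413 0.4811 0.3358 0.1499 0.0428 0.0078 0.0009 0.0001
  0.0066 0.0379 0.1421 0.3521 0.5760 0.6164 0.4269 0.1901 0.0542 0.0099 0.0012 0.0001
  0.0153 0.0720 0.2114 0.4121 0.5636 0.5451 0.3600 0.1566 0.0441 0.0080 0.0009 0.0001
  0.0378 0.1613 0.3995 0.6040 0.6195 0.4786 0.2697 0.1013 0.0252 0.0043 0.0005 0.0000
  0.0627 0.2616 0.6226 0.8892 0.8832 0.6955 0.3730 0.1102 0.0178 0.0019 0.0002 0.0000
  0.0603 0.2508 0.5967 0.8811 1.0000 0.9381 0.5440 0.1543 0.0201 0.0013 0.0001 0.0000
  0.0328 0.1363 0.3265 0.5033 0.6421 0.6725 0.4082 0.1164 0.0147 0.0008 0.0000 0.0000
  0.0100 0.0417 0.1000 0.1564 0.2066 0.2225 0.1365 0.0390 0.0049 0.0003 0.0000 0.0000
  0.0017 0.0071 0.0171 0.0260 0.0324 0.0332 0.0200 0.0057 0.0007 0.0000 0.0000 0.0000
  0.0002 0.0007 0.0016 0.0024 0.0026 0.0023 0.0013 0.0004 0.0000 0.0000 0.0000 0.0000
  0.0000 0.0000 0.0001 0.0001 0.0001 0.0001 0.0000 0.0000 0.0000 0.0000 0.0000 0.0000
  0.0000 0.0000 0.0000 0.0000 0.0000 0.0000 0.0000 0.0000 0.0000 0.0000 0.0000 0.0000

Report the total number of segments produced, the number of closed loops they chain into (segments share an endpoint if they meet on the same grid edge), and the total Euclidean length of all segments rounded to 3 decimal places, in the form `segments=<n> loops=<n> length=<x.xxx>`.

cell (3,2): code 0100 → (3.463,3.000)–(4.000,2.425)
cell (3,3): code 1100 → (3.442,4.000)–(3.463,3.000)
cell (3,4): code 1000 → (4.000,4.784)–(3.442,4.000)
cell (4,2): code 0110 → (4.000,2.425)–(5.000,2.490)
cell (4,4): code 1101 → (4.167,5.000)–(4.000,4.784)
cell (4,5): code 1000 → (5.000,5.513)–(4.167,5.000)
cell (5,2): code 0010 → (5.000,2.490)–(5.384,3.000)
cell (5,3): code 0011 → (5.384,3.000)–(5.738,4.000)
cell (5,4): code 0011 → (5.738,4.000)–(5.761,5.000)
cell (5,5): code 0001 → (5.761,5.000)–(5.000,5.513)
total: 10 segments, chained into 1 closed loop(s), length Σ = 8.619704

segments=10 loops=1 length=8.620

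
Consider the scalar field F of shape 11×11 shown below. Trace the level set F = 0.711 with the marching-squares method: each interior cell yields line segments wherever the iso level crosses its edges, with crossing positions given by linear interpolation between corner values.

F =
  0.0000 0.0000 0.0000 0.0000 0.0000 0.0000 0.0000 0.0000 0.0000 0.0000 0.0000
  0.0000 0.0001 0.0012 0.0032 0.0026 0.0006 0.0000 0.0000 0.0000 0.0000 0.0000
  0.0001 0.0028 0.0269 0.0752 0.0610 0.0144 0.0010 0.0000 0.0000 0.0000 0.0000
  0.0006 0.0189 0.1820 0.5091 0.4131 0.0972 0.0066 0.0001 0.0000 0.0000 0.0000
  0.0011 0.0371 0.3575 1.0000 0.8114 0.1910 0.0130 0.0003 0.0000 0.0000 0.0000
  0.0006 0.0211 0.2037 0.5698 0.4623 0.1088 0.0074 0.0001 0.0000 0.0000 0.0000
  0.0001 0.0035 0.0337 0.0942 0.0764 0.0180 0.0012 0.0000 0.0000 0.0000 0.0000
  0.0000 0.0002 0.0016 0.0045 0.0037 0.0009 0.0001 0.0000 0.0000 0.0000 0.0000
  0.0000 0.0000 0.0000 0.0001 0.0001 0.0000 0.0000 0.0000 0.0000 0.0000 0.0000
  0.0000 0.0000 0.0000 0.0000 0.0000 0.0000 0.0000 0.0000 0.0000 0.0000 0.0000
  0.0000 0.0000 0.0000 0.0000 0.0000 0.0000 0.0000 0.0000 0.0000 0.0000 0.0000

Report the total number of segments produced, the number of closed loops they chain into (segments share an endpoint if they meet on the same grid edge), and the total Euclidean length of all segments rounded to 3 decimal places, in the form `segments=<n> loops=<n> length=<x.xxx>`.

cell (3,2): code 0100 → (3.411,3.000)–(4.000,2.550)
cell (3,3): code 1100 → (3.748,4.000)–(3.411,3.000)
cell (3,4): code 1000 → (4.000,4.162)–(3.748,4.000)
cell (4,2): code 0010 → (4.000,2.550)–(4.672,3.000)
cell (4,3): code 0011 → (4.672,3.000)–(4.288,4.000)
cell (4,4): code 0001 → (4.288,4.000)–(4.000,4.162)
total: 6 segments, chained into 1 closed loop(s), length Σ = 4.305302

segments=6 loops=1 length=4.305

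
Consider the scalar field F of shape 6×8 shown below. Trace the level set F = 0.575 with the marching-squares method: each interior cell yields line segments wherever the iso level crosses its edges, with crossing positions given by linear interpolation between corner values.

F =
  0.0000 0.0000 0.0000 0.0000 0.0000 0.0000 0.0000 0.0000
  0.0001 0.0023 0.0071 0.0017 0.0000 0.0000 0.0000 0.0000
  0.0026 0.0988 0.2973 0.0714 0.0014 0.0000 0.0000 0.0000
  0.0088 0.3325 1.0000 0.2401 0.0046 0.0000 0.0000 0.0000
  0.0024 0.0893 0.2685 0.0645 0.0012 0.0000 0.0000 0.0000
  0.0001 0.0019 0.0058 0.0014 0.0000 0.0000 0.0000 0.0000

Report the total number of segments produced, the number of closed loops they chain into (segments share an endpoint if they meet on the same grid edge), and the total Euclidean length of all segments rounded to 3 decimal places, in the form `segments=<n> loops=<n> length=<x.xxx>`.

segments=4 loops=1 length=3.370

cell (2,1): code 0100 → (2.395,2.000)–(3.000,1.363)
cell (2,2): code 1000 → (3.000,2.559)–(2.395,2.000)
cell (3,1): code 0010 → (3.000,1.363)–(3.581,2.000)
cell (3,2): code 0001 → (3.581,2.000)–(3.000,2.559)
total: 4 segments, chained into 1 closed loop(s), length Σ = 3.370334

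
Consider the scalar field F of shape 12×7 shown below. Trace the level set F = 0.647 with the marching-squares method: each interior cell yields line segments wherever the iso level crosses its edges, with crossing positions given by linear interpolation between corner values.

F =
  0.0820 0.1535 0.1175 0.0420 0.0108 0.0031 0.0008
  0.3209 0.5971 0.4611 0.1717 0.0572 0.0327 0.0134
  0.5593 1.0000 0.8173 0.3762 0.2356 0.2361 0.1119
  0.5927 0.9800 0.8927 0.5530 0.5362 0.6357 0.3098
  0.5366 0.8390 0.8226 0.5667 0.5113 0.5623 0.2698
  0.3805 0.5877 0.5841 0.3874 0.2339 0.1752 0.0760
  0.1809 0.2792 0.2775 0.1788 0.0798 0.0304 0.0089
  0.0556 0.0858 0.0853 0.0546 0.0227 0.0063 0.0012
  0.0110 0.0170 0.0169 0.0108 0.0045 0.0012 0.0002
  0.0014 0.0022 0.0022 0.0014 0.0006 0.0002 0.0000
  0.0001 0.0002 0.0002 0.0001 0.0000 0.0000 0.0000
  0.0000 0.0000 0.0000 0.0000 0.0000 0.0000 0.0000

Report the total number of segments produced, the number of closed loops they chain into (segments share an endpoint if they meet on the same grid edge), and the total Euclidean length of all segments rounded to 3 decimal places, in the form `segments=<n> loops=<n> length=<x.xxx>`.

cell (1,0): code 0100 → (1.124,1.000)–(2.000,0.199)
cell (1,1): code 1100 → (1.522,2.000)–(1.124,1.000)
cell (1,2): code 1000 → (2.000,2.386)–(1.522,2.000)
cell (2,0): code 0110 → (2.000,0.199)–(3.000,0.140)
cell (2,2): code 1001 → (3.000,2.723)–(2.000,2.386)
cell (3,0): code 0110 → (3.000,0.140)–(4.000,0.365)
cell (3,2): code 1001 → (4.000,2.686)–(3.000,2.723)
cell (4,0): code 0010 → (4.000,0.365)–(4.764,1.000)
cell (4,1): code 0011 → (4.764,1.000)–(4.736,2.000)
cell (4,2): code 0001 → (4.736,2.000)–(4.000,2.686)
total: 10 segments, chained into 1 closed loop(s), length Σ = 9.960913

segments=10 loops=1 length=9.961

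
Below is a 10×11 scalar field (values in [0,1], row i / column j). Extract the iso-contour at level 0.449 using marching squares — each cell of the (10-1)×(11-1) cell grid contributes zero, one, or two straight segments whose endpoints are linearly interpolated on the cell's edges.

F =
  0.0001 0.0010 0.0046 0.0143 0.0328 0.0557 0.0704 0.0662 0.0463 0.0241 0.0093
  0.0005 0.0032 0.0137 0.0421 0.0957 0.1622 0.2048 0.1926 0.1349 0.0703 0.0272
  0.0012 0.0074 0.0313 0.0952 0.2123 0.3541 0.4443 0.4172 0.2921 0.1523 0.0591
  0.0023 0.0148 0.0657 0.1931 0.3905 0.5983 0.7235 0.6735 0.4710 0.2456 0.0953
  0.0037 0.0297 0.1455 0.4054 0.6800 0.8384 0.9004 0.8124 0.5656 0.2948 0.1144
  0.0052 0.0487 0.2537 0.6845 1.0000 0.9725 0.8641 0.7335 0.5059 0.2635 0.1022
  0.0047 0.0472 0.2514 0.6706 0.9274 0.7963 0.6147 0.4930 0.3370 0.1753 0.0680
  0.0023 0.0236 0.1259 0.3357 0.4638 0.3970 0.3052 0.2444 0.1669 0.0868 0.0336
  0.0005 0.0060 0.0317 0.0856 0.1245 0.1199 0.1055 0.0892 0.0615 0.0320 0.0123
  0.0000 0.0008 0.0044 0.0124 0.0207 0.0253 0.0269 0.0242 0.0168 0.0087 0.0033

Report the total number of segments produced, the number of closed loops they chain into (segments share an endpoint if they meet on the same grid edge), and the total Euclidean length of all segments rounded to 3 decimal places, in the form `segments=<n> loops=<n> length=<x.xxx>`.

segments=22 loops=1 length=17.002

cell (2,4): code 0100 → (2.389,5.000)–(3.000,4.282)
cell (2,5): code 1100 → (2.017,6.000)–(2.389,5.000)
cell (2,6): code 1100 → (2.124,7.000)–(2.017,6.000)
cell (2,7): code 1100 → (2.877,8.000)–(2.124,7.000)
cell (2,8): code 1000 → (3.000,8.098)–(2.877,8.000)
cell (3,3): code 0100 → (3.202,4.000)–(4.000,3.159)
cell (3,4): code 1110 → (3.000,4.282)–(3.202,4.000)
cell (3,8): code 1001 → (4.000,8.431)–(3.000,8.098)
cell (4,2): code 0100 → (4.156,3.000)–(5.000,2.453)
cell (4,3): code 1110 → (4.000,3.159)–(4.156,3.000)
cell (4,8): code 1001 → (5.000,8.235)–(4.000,8.431)
cell (5,2): code 0110 → (5.000,2.453)–(6.000,2.471)
cell (5,7): code 1011 → (6.000,7.282)–(5.337,8.000)
cell (5,8): code 0001 → (5.337,8.000)–(5.000,8.235)
cell (6,2): code 0010 → (6.000,2.471)–(6.662,3.000)
cell (6,3): code 0111 → (6.662,3.000)–(7.000,3.884)
cell (6,4): code 1011 → (7.000,4.222)–(6.870,5.000)
cell (6,5): code 0011 → (6.870,5.000)–(6.535,6.000)
cell (6,6): code 0011 → (6.535,6.000)–(6.177,7.000)
cell (6,7): code 0001 → (6.177,7.000)–(6.000,7.282)
cell (7,3): code 0010 → (7.000,3.884)–(7.044,4.000)
cell (7,4): code 0001 → (7.044,4.000)–(7.000,4.222)
total: 22 segments, chained into 1 closed loop(s), length Σ = 17.002116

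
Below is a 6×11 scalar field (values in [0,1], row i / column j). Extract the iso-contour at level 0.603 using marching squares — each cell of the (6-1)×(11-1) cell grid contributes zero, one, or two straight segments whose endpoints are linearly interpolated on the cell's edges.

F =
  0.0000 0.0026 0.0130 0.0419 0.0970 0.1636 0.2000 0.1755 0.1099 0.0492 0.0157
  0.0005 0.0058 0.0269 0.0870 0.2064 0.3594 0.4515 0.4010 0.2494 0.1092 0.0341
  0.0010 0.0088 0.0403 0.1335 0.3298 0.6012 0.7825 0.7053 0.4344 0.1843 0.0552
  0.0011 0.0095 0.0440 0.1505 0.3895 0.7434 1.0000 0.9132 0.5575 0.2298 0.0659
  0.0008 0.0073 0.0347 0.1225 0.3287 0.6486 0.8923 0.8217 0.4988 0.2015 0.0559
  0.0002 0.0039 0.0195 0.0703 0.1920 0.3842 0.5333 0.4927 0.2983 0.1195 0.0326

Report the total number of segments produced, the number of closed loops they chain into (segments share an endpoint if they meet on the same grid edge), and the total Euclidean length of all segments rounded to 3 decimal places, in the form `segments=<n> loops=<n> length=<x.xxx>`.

cell (1,5): code 0100 → (1.458,6.000)–(2.000,5.010)
cell (1,6): code 1100 → (1.664,7.000)–(1.458,6.000)
cell (1,7): code 1000 → (2.000,7.378)–(1.664,7.000)
cell (2,4): code 0100 → (2.013,5.000)–(3.000,4.603)
cell (2,5): code 1110 → (2.000,5.010)–(2.013,5.000)
cell (2,7): code 1001 → (3.000,7.872)–(2.000,7.378)
cell (3,4): code 0110 → (3.000,4.603)–(4.000,4.857)
cell (3,7): code 1001 → (4.000,7.677)–(3.000,7.872)
cell (4,4): code 0010 → (4.000,4.857)–(4.172,5.000)
cell (4,5): code 0011 → (4.172,5.000)–(4.806,6.000)
cell (4,6): code 0011 → (4.806,6.000)–(4.665,7.000)
cell (4,7): code 0001 → (4.665,7.000)–(4.000,7.677)
total: 12 segments, chained into 1 closed loop(s), length Σ = 10.268155

segments=12 loops=1 length=10.268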